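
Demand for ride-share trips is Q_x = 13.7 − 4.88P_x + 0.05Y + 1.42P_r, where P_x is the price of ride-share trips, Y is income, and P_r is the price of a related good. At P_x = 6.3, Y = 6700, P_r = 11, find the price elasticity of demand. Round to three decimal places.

Evaluating quantity at (P_x, Y, P_r) gives Q_x = 13.7 − 4.88(6.3) + 0.05(6700) + 1.42(11) = 13.7 − 30.744 + 335 + 15.62 = 333.576.
∂Q_x/∂P_x = −4.88, so E_p = (−4.88)·(6.3/333.576) ≈ -0.092.
|E_p| < 1: demand is inelastic.

-0.092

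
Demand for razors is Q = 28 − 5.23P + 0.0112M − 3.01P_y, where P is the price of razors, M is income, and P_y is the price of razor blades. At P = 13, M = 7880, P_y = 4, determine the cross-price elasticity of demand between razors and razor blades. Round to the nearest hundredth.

-0.33

Substituting, Q = 28 − 5.23(13) + 0.0112(7880) − 3.01(4) = 28 − 67.99 + 88.256 − 12.04 = 36.226.
∂Q/∂P_y = −3.01, so E_xy = -3.01·(4/36.226) ≈ -0.33.
E_xy < 0: the goods are complements.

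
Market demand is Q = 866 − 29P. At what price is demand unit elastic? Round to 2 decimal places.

For linear demand Q = a − bP, E = −bP/(a − bP). |E| = 1 ⇒ bP = a − bP ⇒ P = a/(2b).
P = 866/(2·29) ≈ 14.93.

14.93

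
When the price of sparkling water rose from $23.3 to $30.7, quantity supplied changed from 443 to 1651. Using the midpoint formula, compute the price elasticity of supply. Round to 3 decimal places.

%Δq = (1651 − 443)/[(443 + 1651)/2] = 1208/1047 ≈ 1.1538.
%Δp = (30.7 − 23.3)/[(23.3 + 30.7)/2] = 7.4/27 ≈ 0.2741.
Arc elasticity E = %Δq/%Δp ≈ 1.1538/0.2741 ≈ 4.210.
|E| > 1: supply is elastic over this range.

4.210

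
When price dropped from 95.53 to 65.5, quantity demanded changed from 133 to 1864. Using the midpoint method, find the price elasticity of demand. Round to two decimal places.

%Δq = (1864 − 133)/[(133 + 1864)/2] = 1731/998.5 ≈ 1.7336.
%Δp = (65.5 − 95.53)/[(95.53 + 65.5)/2] = -30.03/80.515 ≈ -0.3730.
Arc elasticity E = %Δq/%Δp ≈ 1.7336/-0.3730 ≈ -4.65.
|E| > 1: demand is elastic over this range.

-4.65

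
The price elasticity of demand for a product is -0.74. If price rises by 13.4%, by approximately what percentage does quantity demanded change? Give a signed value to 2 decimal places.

%ΔQ ≈ E × %ΔP = (-0.74) × (13.4%) ≈ -9.92%.

-9.92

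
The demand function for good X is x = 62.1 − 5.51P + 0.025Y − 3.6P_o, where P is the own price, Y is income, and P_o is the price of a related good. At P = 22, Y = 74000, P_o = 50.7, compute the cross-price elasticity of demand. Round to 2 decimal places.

First evaluate x: 62.1 − 5.51(22) + 0.025(74000) − 3.6(50.7) = 62.1 − 121.22 + 1850 − 182.52 = 1608.36.
∂x/∂P_o = −3.6, so E_xy = -3.6·(50.7/1608.36) ≈ -0.11.
E_xy < 0: the goods are complements.

-0.11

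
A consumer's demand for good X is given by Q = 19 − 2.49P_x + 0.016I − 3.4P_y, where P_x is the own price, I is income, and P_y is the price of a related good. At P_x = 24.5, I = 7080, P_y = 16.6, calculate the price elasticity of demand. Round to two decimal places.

-4.11

Substituting, Q = 19 − 2.49(24.5) + 0.016(7080) − 3.4(16.6) = 19 − 61.005 + 113.28 − 56.44 = 14.835.
∂Q/∂P_x = −2.49, so E_p = (−2.49)·(24.5/14.835) ≈ -4.11.
|E_p| > 1: demand is elastic.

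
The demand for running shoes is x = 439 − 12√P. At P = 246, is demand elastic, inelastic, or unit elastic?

inelastic

At P = 246, x = 250.7874.
dx/dP = −12/(2√P) = −12/(2·15.6844).
Point elasticity E = (dx/dP)·(P/x) = -0.3825 × 246/250.7874 ≈ -0.375.
|E| ≈ 0.375 < 1, so demand is inelastic.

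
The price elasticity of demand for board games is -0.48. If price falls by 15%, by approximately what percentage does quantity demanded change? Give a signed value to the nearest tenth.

7.2

%ΔQ ≈ E × %ΔP = (-0.48) × (-15%) = 7.2%.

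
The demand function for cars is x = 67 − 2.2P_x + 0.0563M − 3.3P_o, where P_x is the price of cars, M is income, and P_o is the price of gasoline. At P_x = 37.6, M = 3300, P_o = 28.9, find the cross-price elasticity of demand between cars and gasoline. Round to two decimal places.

Substituting, x = 67 − 2.2(37.6) + 0.0563(3300) − 3.3(28.9) = 67 − 82.72 + 185.79 − 95.37 = 74.7.
∂x/∂P_o = −3.3, so E_xy = -3.3·(28.9/74.7) ≈ -1.28.
E_xy < 0: the goods are complements.

-1.28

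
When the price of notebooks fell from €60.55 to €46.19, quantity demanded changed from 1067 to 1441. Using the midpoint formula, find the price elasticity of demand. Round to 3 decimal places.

%Δq = (1441 − 1067)/[(1067 + 1441)/2] = 374/1254 ≈ 0.2982.
%Δp = (46.19 − 60.55)/[(60.55 + 46.19)/2] = -14.36/53.37 ≈ -0.2691.
Arc elasticity E = %Δq/%Δp ≈ 0.2982/-0.2691 ≈ -1.108.
|E| > 1: demand is elastic over this range.

-1.108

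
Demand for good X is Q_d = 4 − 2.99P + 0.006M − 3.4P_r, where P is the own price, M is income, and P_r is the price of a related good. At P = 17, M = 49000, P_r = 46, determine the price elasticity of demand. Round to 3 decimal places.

First evaluate Q_d: 4 − 2.99(17) + 0.006(49000) − 3.4(46) = 4 − 50.83 + 294 − 156.4 = 90.77.
∂Q_d/∂P = −2.99, so E_p = (−2.99)·(17/90.77) ≈ -0.560.
|E_p| < 1: demand is inelastic.

-0.560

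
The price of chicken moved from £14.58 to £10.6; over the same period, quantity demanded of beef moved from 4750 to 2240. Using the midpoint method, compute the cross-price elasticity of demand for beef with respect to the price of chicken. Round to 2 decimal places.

%ΔQ_x = (2240 − 4750)/[(4750+2240)/2] = -2510/3495 ≈ -0.7182.
%ΔP_y = (10.6 − 14.58)/[(14.58+10.6)/2] ≈ -0.3161.
E_xy = -0.7182/-0.3161 ≈ 2.27.
E_xy > 0, so beef and chicken are substitutes.

2.27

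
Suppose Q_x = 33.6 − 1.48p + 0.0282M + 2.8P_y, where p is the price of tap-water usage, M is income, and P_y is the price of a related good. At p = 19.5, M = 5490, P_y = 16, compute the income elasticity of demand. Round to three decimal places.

Q_x = 33.6 − 1.48(19.5) + 0.0282(5490) + 2.8(16) = 33.6 − 28.86 + 154.818 + 44.8 = 204.358.
∂Q_x/∂M = +0.0282, so E_I = 0.0282·(5490/204.358) ≈ 0.758.
E_I ∈ (0,1): normal good (necessity).

0.758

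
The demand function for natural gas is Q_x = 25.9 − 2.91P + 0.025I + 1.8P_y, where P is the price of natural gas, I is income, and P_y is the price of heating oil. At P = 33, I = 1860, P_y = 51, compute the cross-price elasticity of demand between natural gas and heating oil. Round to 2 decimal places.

Evaluating quantity at (P, I, P_y) gives Q_x = 25.9 − 2.91(33) + 0.025(1860) + 1.8(51) = 25.9 − 96.03 + 46.5 + 91.8 = 68.17.
∂Q_x/∂P_y = +1.8, so E_xy = 1.8·(51/68.17) ≈ 1.35.
E_xy > 0: the goods are substitutes.

1.35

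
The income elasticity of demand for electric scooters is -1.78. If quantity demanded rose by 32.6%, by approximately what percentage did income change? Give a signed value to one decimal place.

%ΔQ ≈ E × %ΔI ⇒ %ΔI = %ΔQ / E = (32.6%)/(-1.78) ≈ -18.3%.

-18.3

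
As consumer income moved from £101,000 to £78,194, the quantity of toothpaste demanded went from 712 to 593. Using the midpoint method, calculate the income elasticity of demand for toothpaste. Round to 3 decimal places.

%ΔQ = (593 − 712)/[(712+593)/2] = -119/652.5 ≈ -0.1824.
%ΔM = (78,194 − 101,000)/[(101,000+78,194)/2] = -22806/89597 ≈ -0.2545.
E_I = %ΔQ/%ΔM ≈ 0.716.
E_I ∈ (0,1): normal good (necessity).

0.716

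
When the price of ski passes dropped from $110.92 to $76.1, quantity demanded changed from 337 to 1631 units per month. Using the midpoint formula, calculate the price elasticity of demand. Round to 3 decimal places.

%Δq = (1631 − 337)/[(337 + 1631)/2] = 1294/984 ≈ 1.3150.
%ΔP = (76.1 − 110.92)/[(110.92 + 76.1)/2] = -34.82/93.51 ≈ -0.3724.
Arc elasticity E = %Δq/%ΔP ≈ 1.3150/-0.3724 ≈ -3.532.
|E| > 1: demand is elastic over this range.

-3.532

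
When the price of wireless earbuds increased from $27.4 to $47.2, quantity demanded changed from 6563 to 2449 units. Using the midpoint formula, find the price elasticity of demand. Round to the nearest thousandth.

-1.720

%ΔQ = (2449 − 6563)/[(6563 + 2449)/2] = -4114/4506 ≈ -0.9130.
%ΔP = (47.2 − 27.4)/[(27.4 + 47.2)/2] = 19.8/37.3 ≈ 0.5308.
Arc elasticity E = %ΔQ/%ΔP ≈ -0.9130/0.5308 ≈ -1.720.
|E| > 1: demand is elastic over this range.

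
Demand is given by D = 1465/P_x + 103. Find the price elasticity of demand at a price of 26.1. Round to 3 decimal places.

At P_x = 26.1, D = 159.1303.
dD/dP_x = −1465/P_x² = −2.1506.
Point elasticity E = (dD/dP_x)·(P_x/D) = -2.1506 × 26.1/159.1303 ≈ -0.353.
|E| < 1, so demand is inelastic at this price.

-0.353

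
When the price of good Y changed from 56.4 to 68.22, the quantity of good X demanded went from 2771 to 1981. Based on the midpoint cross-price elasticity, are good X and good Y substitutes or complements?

%ΔQ_x = (1981 − 2771)/[(2771+1981)/2] = -790/2376 ≈ -0.3325.
%ΔP_y = (68.22 − 56.4)/[(56.4+68.22)/2] ≈ 0.1897.
E_xy = -0.3325/0.1897 ≈ -1.753.
E_xy < 0, so the goods are complements.

complements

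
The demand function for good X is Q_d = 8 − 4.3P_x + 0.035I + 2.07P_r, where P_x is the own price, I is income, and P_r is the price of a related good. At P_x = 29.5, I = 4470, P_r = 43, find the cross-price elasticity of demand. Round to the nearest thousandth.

0.703

Evaluating quantity at (P_x, I, P_r) gives Q_d = 8 − 4.3(29.5) + 0.035(4470) + 2.07(43) = 8 − 126.85 + 156.45 + 89.01 = 126.61.
∂Q_d/∂P_r = +2.07, so E_xy = 2.07·(43/126.61) ≈ 0.703.
E_xy > 0: the goods are substitutes.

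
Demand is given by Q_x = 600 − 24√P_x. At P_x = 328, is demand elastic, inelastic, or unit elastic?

At P_x = 328, Q_x = 165.3415.
dQ_x/dP_x = −24/(2√P_x) = −24/(2·18.1108).
Point elasticity E = (dQ_x/dP_x)·(P_x/Q_x) = -0.6626 × 328/165.3415 ≈ -1.314.
|E| ≈ 1.314 > 1, so demand is elastic.

elastic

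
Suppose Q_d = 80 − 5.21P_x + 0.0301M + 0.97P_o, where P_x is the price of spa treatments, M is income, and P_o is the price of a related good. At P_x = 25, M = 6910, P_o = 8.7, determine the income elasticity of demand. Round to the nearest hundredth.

First evaluate Q_d: 80 − 5.21(25) + 0.0301(6910) + 0.97(8.7) = 80 − 130.25 + 207.991 + 8.439 = 166.18.
∂Q_d/∂M = +0.0301, so E_I = 0.0301·(6910/166.18) ≈ 1.25.
E_I > 1: normal good (luxury).

1.25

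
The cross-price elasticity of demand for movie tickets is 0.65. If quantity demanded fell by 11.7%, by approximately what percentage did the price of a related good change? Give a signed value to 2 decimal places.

%ΔQ ≈ E × %ΔP_y ⇒ %ΔP_y = %ΔQ / E = (-11.7%)/(0.65) = -18.00%.

-18.00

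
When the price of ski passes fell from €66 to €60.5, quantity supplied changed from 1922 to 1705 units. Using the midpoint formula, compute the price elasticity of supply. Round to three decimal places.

1.376

%ΔQ = (1705 − 1922)/[(1922 + 1705)/2] = -217/1813.5 ≈ -0.1197.
%ΔP = (60.5 − 66)/[(66 + 60.5)/2] = -5.5/63.25 ≈ -0.0870.
Arc elasticity E = %ΔQ/%ΔP ≈ -0.1197/-0.0870 ≈ 1.376.
|E| > 1: supply is elastic over this range.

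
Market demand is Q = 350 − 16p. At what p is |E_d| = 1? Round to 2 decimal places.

For linear demand Q = a − bp, E = −bp/(a − bp). |E| = 1 ⇒ bp = a − bp ⇒ p = a/(2b).
p = 350/(2·16) ≈ 10.94.

10.94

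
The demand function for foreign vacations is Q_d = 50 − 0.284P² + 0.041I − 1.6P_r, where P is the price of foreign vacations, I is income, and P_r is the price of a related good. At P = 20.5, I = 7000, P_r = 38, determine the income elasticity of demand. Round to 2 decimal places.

Evaluating quantity at (P, I, P_r) gives Q_d = 50 − 0.284(20.5)² + 0.041(7000) − 1.6(38) = 50 − 119.351 + 287 − 60.8 = 156.849.
∂Q_d/∂I = +0.041, so E_I = 0.041·(7000/156.849) ≈ 1.83.
E_I > 1: normal good (luxury).

1.83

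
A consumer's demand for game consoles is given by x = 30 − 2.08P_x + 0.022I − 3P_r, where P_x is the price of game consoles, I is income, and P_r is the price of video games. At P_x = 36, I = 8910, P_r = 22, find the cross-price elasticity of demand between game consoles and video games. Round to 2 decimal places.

First evaluate x: 30 − 2.08(36) + 0.022(8910) − 3(22) = 30 − 74.88 + 196.02 − 66 = 85.14.
∂x/∂P_r = −3, so E_xy = -3·(22/85.14) ≈ -0.78.
E_xy < 0: the goods are complements.

-0.78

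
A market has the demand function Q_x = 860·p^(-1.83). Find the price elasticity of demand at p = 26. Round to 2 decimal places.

-1.83

For a Cobb–Douglas (constant-elasticity) form Q_x = A·p^α·…, the elasticity with respect to p equals the exponent α at every point.
Here the exponent on p is -1.83, so the price elasticity of demand is -1.83.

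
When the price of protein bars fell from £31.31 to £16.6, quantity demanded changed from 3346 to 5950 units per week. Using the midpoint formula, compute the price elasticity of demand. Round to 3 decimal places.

-0.912

%Δq = (5950 − 3346)/[(3346 + 5950)/2] = 2604/4648 ≈ 0.5602.
%Δp = (16.6 − 31.31)/[(31.31 + 16.6)/2] = -14.71/23.955 ≈ -0.6141.
Arc elasticity E = %Δq/%Δp ≈ 0.5602/-0.6141 ≈ -0.912.
|E| < 1: demand is inelastic over this range.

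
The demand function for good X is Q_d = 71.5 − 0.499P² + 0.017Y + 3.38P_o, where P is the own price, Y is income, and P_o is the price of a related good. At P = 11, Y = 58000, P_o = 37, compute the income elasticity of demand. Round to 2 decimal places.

Q_d = 71.5 − 0.499(11)² + 0.017(58000) + 3.38(37) = 71.5 − 60.379 + 986 + 125.06 = 1122.181.
∂Q_d/∂Y = +0.017, so E_I = 0.017·(58000/1122.181) ≈ 0.88.
E_I ∈ (0,1): normal good (necessity).

0.88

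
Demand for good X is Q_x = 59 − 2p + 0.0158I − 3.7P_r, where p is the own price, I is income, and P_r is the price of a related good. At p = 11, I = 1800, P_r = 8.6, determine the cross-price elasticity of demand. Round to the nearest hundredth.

-0.95

Evaluating quantity at (p, I, P_r) gives Q_x = 59 − 2(11) + 0.0158(1800) − 3.7(8.6) = 59 − 22 + 28.44 − 31.82 = 33.62.
∂Q_x/∂P_r = −3.7, so E_xy = -3.7·(8.6/33.62) ≈ -0.95.
E_xy < 0: the goods are complements.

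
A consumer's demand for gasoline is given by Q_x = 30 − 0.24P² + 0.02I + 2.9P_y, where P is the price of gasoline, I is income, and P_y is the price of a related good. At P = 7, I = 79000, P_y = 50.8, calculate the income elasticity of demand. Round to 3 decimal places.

0.905

Q_x = 30 − 0.24(7)² + 0.02(79000) + 2.9(50.8) = 30 − 11.76 + 1580 + 147.32 = 1745.56.
∂Q_x/∂I = +0.02, so E_I = 0.02·(79000/1745.56) ≈ 0.905.
E_I ∈ (0,1): normal good (necessity).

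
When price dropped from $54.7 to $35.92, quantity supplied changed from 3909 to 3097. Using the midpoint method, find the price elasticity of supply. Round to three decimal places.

%Δq = (3097 − 3909)/[(3909 + 3097)/2] = -812/3503 ≈ -0.2318.
%ΔP = (35.92 − 54.7)/[(54.7 + 35.92)/2] = -18.78/45.31 ≈ -0.4145.
Arc elasticity E = %Δq/%ΔP ≈ -0.2318/-0.4145 ≈ 0.559.
|E| < 1: supply is inelastic over this range.

0.559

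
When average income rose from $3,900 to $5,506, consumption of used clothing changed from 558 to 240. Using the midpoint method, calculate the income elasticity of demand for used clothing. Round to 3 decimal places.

-2.334

%ΔQ = (240 − 558)/[(558+240)/2] = -318/399 ≈ -0.7970.
%ΔY = (5,506 − 3,900)/[(3,900+5,506)/2] = 1606/4703 ≈ 0.3415.
E_I = %ΔQ/%ΔY ≈ -2.334.
E_I < 0: inferior good.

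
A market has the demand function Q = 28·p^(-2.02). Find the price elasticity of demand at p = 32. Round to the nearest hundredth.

-2.02

For a Cobb–Douglas (constant-elasticity) form Q = A·p^α·…, the elasticity with respect to p equals the exponent α at every point.
Here the exponent on p is -2.02, so the price elasticity of demand is -2.02.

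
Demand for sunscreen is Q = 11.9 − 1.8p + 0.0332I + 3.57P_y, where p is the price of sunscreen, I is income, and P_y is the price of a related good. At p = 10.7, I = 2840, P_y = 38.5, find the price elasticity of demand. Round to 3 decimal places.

-0.086

First evaluate Q: 11.9 − 1.8(10.7) + 0.0332(2840) + 3.57(38.5) = 11.9 − 19.26 + 94.288 + 137.445 = 224.373.
∂Q/∂p = −1.8, so E_p = (−1.8)·(10.7/224.373) ≈ -0.086.
|E_p| < 1: demand is inelastic.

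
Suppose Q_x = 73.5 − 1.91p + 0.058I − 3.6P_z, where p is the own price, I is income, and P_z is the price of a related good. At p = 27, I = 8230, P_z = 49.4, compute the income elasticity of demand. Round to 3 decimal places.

First evaluate Q_x: 73.5 − 1.91(27) + 0.058(8230) − 3.6(49.4) = 73.5 − 51.57 + 477.34 − 177.84 = 321.43.
∂Q_x/∂I = +0.058, so E_I = 0.058·(8230/321.43) ≈ 1.485.
E_I > 1: normal good (luxury).

1.485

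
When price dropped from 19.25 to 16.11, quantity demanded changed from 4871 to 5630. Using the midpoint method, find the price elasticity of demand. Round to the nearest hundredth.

%ΔQ = (5630 − 4871)/[(4871 + 5630)/2] = 759/5250.5 ≈ 0.1446.
%Δp = (16.11 − 19.25)/[(19.25 + 16.11)/2] = -3.14/17.68 ≈ -0.1776.
Arc elasticity E = %ΔQ/%Δp ≈ 0.1446/-0.1776 ≈ -0.81.
|E| < 1: demand is inelastic over this range.

-0.81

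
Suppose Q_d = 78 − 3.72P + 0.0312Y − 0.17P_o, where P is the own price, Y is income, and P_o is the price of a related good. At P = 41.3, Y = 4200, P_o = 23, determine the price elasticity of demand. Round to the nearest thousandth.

-2.984

Evaluating quantity at (P, Y, P_o) gives Q_d = 78 − 3.72(41.3) + 0.0312(4200) − 0.17(23) = 78 − 153.636 + 131.04 − 3.91 = 51.494.
∂Q_d/∂P = −3.72, so E_p = (−3.72)·(41.3/51.494) ≈ -2.984.
|E_p| > 1: demand is elastic.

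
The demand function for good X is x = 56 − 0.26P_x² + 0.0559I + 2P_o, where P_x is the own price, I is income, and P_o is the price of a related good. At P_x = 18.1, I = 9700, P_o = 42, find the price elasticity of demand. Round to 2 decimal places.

Substituting, x = 56 − 0.26(18.1)² + 0.0559(9700) + 2(42) = 56 − 85.1786 + 542.23 + 84 = 597.0514.
∂x/∂P_x = −2·0.26·P_x = -9.412, so E_p = -9.412·(18.1/597.0514) ≈ -0.29.
|E_p| < 1: demand is inelastic.

-0.29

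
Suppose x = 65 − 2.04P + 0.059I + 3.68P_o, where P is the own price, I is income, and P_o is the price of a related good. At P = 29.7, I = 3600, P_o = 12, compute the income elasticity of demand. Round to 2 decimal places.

0.81

x = 65 − 2.04(29.7) + 0.059(3600) + 3.68(12) = 65 − 60.588 + 212.4 + 44.16 = 260.972.
∂x/∂I = +0.059, so E_I = 0.059·(3600/260.972) ≈ 0.81.
E_I ∈ (0,1): normal good (necessity).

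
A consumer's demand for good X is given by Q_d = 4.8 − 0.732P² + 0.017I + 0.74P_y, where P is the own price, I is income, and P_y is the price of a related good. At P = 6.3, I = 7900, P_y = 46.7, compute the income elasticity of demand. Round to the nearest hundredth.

0.93

Evaluating quantity at (P, I, P_y) gives Q_d = 4.8 − 0.732(6.3)² + 0.017(7900) + 0.74(46.7) = 4.8 − 29.0531 + 134.3 + 34.558 = 144.6049.
∂Q_d/∂I = +0.017, so E_I = 0.017·(7900/144.6049) ≈ 0.93.
E_I ∈ (0,1): normal good (necessity).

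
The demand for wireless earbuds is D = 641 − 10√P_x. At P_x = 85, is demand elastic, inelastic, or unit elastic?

At P_x = 85, D = 548.8046.
dD/dP_x = −10/(2√P_x) = −10/(2·9.2195).
Point elasticity E = (dD/dP_x)·(P_x/D) = -0.5423 × 85/548.8046 ≈ -0.084.
|E| ≈ 0.084 < 1, so demand is inelastic.

inelastic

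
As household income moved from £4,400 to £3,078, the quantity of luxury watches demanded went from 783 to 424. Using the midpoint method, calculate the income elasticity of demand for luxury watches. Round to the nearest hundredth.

1.68

%ΔQ = (424 − 783)/[(783+424)/2] = -359/603.5 ≈ -0.5949.
%ΔI = (3,078 − 4,400)/[(4,400+3,078)/2] = -1322/3739 ≈ -0.3536.
E_I = %ΔQ/%ΔI ≈ 1.68.
E_I > 1: normal good (luxury).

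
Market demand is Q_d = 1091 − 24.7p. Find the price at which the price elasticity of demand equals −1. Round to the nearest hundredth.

For linear demand Q_d = a − bp, E = −bp/(a − bp). |E| = 1 ⇒ bp = a − bp ⇒ p = a/(2b).
p = 1091/(2·24.7) ≈ 22.09.

22.09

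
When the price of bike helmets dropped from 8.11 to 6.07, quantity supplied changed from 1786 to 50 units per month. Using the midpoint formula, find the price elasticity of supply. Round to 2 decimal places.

6.57

%Δq = (50 − 1786)/[(1786 + 50)/2] = -1736/918 ≈ -1.8911.
%Δp = (6.07 − 8.11)/[(8.11 + 6.07)/2] = -2.04/7.09 ≈ -0.2877.
Arc elasticity E = %Δq/%Δp ≈ -1.8911/-0.2877 ≈ 6.57.
|E| > 1: supply is elastic over this range.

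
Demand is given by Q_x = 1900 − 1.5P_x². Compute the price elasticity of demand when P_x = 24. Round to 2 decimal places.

At P_x = 24, Q_x = 1036.
dQ_x/dP_x = −2·1.5·P_x = −72.
Point elasticity E = (dQ_x/dP_x)·(P_x/Q_x) = -72 × 24/1036 ≈ -1.67.
|E| > 1, so demand is elastic at this price.

-1.67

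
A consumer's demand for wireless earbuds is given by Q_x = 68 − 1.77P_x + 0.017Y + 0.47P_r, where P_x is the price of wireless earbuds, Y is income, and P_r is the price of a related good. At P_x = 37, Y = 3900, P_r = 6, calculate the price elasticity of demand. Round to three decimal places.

At the given point, Q_x = 68 − 1.77(37) + 0.017(3900) + 0.47(6) = 68 − 65.49 + 66.3 + 2.82 = 71.63.
∂Q_x/∂P_x = −1.77, so E_p = (−1.77)·(37/71.63) ≈ -0.914.
|E_p| < 1: demand is inelastic.

-0.914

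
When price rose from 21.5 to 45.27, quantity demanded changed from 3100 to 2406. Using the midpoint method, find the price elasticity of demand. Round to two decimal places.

-0.35

%ΔQ = (2406 − 3100)/[(3100 + 2406)/2] = -694/2753 ≈ -0.2521.
%ΔP = (45.27 − 21.5)/[(21.5 + 45.27)/2] = 23.77/33.385 ≈ 0.7120.
Arc elasticity E = %ΔQ/%ΔP ≈ -0.2521/0.7120 ≈ -0.35.
|E| < 1: demand is inelastic over this range.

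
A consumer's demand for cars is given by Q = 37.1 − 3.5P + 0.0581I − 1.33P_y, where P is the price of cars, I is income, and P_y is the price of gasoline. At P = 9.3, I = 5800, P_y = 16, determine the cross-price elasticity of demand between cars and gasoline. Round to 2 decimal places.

Evaluating quantity at (P, I, P_y) gives Q = 37.1 − 3.5(9.3) + 0.0581(5800) − 1.33(16) = 37.1 − 32.55 + 336.98 − 21.28 = 320.25.
∂Q/∂P_y = −1.33, so E_xy = -1.33·(16/320.25) ≈ -0.07.
E_xy < 0: the goods are complements.

-0.07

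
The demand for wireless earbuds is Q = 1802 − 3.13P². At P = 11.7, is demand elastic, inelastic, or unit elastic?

At P = 11.7, Q = 1373.5343.
dQ/dP = −2·3.13·P = −73.242.
Point elasticity E = (dQ/dP)·(P/Q) = -73.242 × 11.7/1373.5343 ≈ -0.624.
|E| ≈ 0.624 < 1, so demand is inelastic.

inelastic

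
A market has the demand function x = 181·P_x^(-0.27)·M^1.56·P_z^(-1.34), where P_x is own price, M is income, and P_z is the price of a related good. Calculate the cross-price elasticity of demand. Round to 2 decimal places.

-1.34

For a Cobb–Douglas (constant-elasticity) form x = A·P_z^α·…, the elasticity with respect to P_z equals the exponent α at every point.
Here the exponent on P_z is -1.34, so the cross-price elasticity of demand is -1.34.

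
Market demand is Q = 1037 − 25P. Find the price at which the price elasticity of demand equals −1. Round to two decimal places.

For linear demand Q = a − bP, E = −bP/(a − bP). |E| = 1 ⇒ bP = a − bP ⇒ P = a/(2b).
P = 1037/(2·25) = 20.74.

20.74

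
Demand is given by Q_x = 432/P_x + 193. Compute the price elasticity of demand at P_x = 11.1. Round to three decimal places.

-0.168

At P_x = 11.1, Q_x = 231.9189.
dQ_x/dP_x = −432/P_x² = −3.5062.
Point elasticity E = (dQ_x/dP_x)·(P_x/Q_x) = -3.5062 × 11.1/231.9189 ≈ -0.168.
|E| < 1, so demand is inelastic at this price.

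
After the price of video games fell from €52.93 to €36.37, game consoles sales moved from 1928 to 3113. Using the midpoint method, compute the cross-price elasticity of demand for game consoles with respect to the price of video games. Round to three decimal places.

-1.268

%ΔQ_x = (3113 − 1928)/[(1928+3113)/2] = 1185/2520.5 ≈ 0.4701.
%ΔP_y = (36.37 − 52.93)/[(52.93+36.37)/2] ≈ -0.3709.
E_xy = 0.4701/-0.3709 ≈ -1.268.
E_xy < 0, so game consoles and video games are complements.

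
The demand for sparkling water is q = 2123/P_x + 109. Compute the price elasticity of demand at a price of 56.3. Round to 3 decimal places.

-0.257

At P_x = 56.3, q = 146.7087.
dq/dP_x = −2123/P_x² = −0.6698.
Point elasticity E = (dq/dP_x)·(P_x/q) = -0.6698 × 56.3/146.7087 ≈ -0.257.
|E| < 1, so demand is inelastic at this price.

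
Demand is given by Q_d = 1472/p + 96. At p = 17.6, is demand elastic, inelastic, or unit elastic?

inelastic

At p = 17.6, Q_d = 179.6364.
dQ_d/dp = −1472/p² = −4.7521.
Point elasticity E = (dQ_d/dp)·(p/Q_d) = -4.7521 × 17.6/179.6364 ≈ -0.466.
|E| ≈ 0.466 < 1, so demand is inelastic.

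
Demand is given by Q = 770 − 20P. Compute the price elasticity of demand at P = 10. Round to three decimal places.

At P = 10, Q = 570.
dQ/dP = −20.
Point elasticity E = (dQ/dP)·(P/Q) = -20 × 10/570 ≈ -0.351.
|E| < 1, so demand is inelastic at this price.

-0.351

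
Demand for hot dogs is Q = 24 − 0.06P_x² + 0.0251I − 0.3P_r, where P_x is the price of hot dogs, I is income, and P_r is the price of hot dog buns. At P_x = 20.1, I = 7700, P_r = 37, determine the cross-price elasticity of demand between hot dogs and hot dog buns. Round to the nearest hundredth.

Substituting, Q = 24 − 0.06(20.1)² + 0.0251(7700) − 0.3(37) = 24 − 24.2406 + 193.27 − 11.1 = 181.9294.
∂Q/∂P_r = −0.3, so E_xy = -0.3·(37/181.9294) ≈ -0.06.
E_xy < 0: the goods are complements.

-0.06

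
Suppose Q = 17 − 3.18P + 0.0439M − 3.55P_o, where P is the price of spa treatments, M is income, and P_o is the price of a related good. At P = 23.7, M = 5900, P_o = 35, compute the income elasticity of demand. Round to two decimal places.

3.39

First evaluate Q: 17 − 3.18(23.7) + 0.0439(5900) − 3.55(35) = 17 − 75.366 + 259.01 − 124.25 = 76.394.
∂Q/∂M = +0.0439, so E_I = 0.0439·(5900/76.394) ≈ 3.39.
E_I > 1: normal good (luxury).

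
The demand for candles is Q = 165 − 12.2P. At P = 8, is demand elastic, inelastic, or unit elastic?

At P = 8, Q = 67.4.
dQ/dP = −12.2.
Point elasticity E = (dQ/dP)·(P/Q) = -12.2 × 8/67.4 ≈ -1.448.
|E| ≈ 1.448 > 1, so demand is elastic.

elastic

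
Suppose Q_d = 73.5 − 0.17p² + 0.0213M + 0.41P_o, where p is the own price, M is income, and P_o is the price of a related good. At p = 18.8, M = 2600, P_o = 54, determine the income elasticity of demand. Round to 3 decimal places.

0.609

Q_d = 73.5 − 0.17(18.8)² + 0.0213(2600) + 0.41(54) = 73.5 − 60.0848 + 55.38 + 22.14 = 90.9352.
∂Q_d/∂M = +0.0213, so E_I = 0.0213·(2600/90.9352) ≈ 0.609.
E_I ∈ (0,1): normal good (necessity).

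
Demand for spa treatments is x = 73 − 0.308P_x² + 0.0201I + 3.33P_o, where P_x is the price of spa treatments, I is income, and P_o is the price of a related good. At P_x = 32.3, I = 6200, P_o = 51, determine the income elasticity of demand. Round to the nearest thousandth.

2.702

Evaluating quantity at (P_x, I, P_o) gives x = 73 − 0.308(32.3)² + 0.0201(6200) + 3.33(51) = 73 − 321.3333 + 124.62 + 169.83 = 46.1167.
∂x/∂I = +0.0201, so E_I = 0.0201·(6200/46.1167) ≈ 2.702.
E_I > 1: normal good (luxury).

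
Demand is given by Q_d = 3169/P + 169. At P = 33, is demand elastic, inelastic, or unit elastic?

At P = 33, Q_d = 265.0303.
dQ_d/dP = −3169/P² = −2.91.
Point elasticity E = (dQ_d/dP)·(P/Q_d) = -2.91 × 33/265.0303 ≈ -0.362.
|E| ≈ 0.362 < 1, so demand is inelastic.

inelastic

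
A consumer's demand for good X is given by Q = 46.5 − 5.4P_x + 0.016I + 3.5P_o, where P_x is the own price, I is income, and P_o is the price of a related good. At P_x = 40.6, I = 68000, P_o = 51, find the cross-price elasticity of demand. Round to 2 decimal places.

0.16

Substituting, Q = 46.5 − 5.4(40.6) + 0.016(68000) + 3.5(51) = 46.5 − 219.24 + 1088 + 178.5 = 1093.76.
∂Q/∂P_o = +3.5, so E_xy = 3.5·(51/1093.76) ≈ 0.16.
E_xy > 0: the goods are substitutes.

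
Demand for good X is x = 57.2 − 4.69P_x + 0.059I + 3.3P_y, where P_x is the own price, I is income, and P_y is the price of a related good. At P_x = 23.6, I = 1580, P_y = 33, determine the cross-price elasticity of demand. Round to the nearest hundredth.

x = 57.2 − 4.69(23.6) + 0.059(1580) + 3.3(33) = 57.2 − 110.684 + 93.22 + 108.9 = 148.636.
∂x/∂P_y = +3.3, so E_xy = 3.3·(33/148.636) ≈ 0.73.
E_xy > 0: the goods are substitutes.

0.73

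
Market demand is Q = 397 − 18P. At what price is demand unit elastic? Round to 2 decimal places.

For linear demand Q = a − bP, E = −bP/(a − bP). |E| = 1 ⇒ bP = a − bP ⇒ P = a/(2b).
P = 397/(2·18) ≈ 11.03.

11.03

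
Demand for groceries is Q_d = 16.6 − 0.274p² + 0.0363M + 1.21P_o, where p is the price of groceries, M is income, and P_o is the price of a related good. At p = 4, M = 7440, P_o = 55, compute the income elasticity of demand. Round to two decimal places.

Evaluating quantity at (p, M, P_o) gives Q_d = 16.6 − 0.274(4)² + 0.0363(7440) + 1.21(55) = 16.6 − 4.384 + 270.072 + 66.55 = 348.838.
∂Q_d/∂M = +0.0363, so E_I = 0.0363·(7440/348.838) ≈ 0.77.
E_I ∈ (0,1): normal good (necessity).

0.77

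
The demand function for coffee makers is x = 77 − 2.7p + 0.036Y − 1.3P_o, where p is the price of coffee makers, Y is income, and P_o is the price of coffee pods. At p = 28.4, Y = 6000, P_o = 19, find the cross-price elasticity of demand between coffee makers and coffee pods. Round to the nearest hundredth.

-0.13

Substituting, x = 77 − 2.7(28.4) + 0.036(6000) − 1.3(19) = 77 − 76.68 + 216 − 24.7 = 191.62.
∂x/∂P_o = −1.3, so E_xy = -1.3·(19/191.62) ≈ -0.13.
E_xy < 0: the goods are complements.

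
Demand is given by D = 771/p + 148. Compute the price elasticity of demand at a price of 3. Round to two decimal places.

-0.63

At p = 3, D = 405.
dD/dp = −771/p² = −85.6667.
Point elasticity E = (dD/dp)·(p/D) = -85.6667 × 3/405 ≈ -0.63.
|E| < 1, so demand is inelastic at this price.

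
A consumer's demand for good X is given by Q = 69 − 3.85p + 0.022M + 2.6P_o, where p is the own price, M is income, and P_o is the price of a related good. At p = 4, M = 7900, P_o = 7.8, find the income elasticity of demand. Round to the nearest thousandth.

0.702

Q = 69 − 3.85(4) + 0.022(7900) + 2.6(7.8) = 69 − 15.4 + 173.8 + 20.28 = 247.68.
∂Q/∂M = +0.022, so E_I = 0.022·(7900/247.68) ≈ 0.702.
E_I ∈ (0,1): normal good (necessity).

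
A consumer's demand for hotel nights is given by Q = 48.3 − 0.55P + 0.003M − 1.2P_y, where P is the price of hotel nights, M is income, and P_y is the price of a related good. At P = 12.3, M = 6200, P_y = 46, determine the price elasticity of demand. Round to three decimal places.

Q = 48.3 − 0.55(12.3) + 0.003(6200) − 1.2(46) = 48.3 − 6.765 + 18.6 − 55.2 = 4.935.
∂Q/∂P = −0.55, so E_p = (−0.55)·(12.3/4.935) ≈ -1.371.
|E_p| > 1: demand is elastic.

-1.371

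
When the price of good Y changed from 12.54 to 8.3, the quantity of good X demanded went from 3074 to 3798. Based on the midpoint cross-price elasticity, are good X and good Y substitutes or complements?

%ΔQ_x = (3798 − 3074)/[(3074+3798)/2] = 724/3436 ≈ 0.2107.
%ΔP_y = (8.3 − 12.54)/[(12.54+8.3)/2] ≈ -0.4069.
E_xy = 0.2107/-0.4069 ≈ -0.518.
E_xy < 0, so the goods are complements.

complements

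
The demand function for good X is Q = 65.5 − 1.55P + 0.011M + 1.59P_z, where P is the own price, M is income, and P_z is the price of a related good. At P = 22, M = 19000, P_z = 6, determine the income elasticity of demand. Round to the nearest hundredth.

At the given point, Q = 65.5 − 1.55(22) + 0.011(19000) + 1.59(6) = 65.5 − 34.1 + 209 + 9.54 = 249.94.
∂Q/∂M = +0.011, so E_I = 0.011·(19000/249.94) ≈ 0.84.
E_I ∈ (0,1): normal good (necessity).

0.84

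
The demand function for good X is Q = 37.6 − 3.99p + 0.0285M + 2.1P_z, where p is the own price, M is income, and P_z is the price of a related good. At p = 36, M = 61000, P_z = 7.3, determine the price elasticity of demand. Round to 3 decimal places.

First evaluate Q: 37.6 − 3.99(36) + 0.0285(61000) + 2.1(7.3) = 37.6 − 143.64 + 1738.5 + 15.33 = 1647.79.
∂Q/∂p = −3.99, so E_p = (−3.99)·(36/1647.79) ≈ -0.087.
|E_p| < 1: demand is inelastic.

-0.087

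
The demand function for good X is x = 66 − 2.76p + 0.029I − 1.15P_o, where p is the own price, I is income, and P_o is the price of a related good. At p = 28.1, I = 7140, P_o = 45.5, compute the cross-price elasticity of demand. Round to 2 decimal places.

-0.37

x = 66 − 2.76(28.1) + 0.029(7140) − 1.15(45.5) = 66 − 77.556 + 207.06 − 52.325 = 143.179.
∂x/∂P_o = −1.15, so E_xy = -1.15·(45.5/143.179) ≈ -0.37.
E_xy < 0: the goods are complements.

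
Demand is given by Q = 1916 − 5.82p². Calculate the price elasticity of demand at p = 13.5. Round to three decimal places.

-2.480

At p = 13.5, Q = 855.305.
dQ/dp = −2·5.82·p = −157.14.
Point elasticity E = (dQ/dp)·(p/Q) = -157.14 × 13.5/855.305 ≈ -2.480.
|E| > 1, so demand is elastic at this price.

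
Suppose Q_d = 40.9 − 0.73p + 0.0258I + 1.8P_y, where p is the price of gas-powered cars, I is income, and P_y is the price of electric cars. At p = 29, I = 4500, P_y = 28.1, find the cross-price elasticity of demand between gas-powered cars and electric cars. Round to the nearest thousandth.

At the given point, Q_d = 40.9 − 0.73(29) + 0.0258(4500) + 1.8(28.1) = 40.9 − 21.17 + 116.1 + 50.58 = 186.41.
∂Q_d/∂P_y = +1.8, so E_xy = 1.8·(28.1/186.41) ≈ 0.271.
E_xy > 0: the goods are substitutes.

0.271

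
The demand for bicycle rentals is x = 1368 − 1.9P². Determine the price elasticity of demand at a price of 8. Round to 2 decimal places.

At P = 8, x = 1246.4.
dx/dP = −2·1.9·P = −30.4.
Point elasticity E = (dx/dP)·(P/x) = -30.4 × 8/1246.4 ≈ -0.20.
|E| < 1, so demand is inelastic at this price.

-0.20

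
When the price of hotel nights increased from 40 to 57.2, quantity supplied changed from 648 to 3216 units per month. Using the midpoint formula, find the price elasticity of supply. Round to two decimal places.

%ΔQ = (3216 − 648)/[(648 + 3216)/2] = 2568/1932 ≈ 1.3292.
%ΔP = (57.2 − 40)/[(40 + 57.2)/2] = 17.2/48.6 ≈ 0.3539.
Arc elasticity E = %ΔQ/%ΔP ≈ 1.3292/0.3539 ≈ 3.76.
|E| > 1: supply is elastic over this range.

3.76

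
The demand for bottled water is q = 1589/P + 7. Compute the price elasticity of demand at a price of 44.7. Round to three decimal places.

-0.835

At P = 44.7, q = 42.5481.
dq/dP = −1589/P² = −0.7953.
Point elasticity E = (dq/dP)·(P/q) = -0.7953 × 44.7/42.5481 ≈ -0.835.
|E| < 1, so demand is inelastic at this price.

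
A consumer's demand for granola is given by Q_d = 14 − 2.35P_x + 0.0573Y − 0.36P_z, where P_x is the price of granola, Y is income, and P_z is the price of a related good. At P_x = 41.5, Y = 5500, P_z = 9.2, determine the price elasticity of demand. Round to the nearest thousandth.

-0.427

Substituting, Q_d = 14 − 2.35(41.5) + 0.0573(5500) − 0.36(9.2) = 14 − 97.525 + 315.15 − 3.312 = 228.313.
∂Q_d/∂P_x = −2.35, so E_p = (−2.35)·(41.5/228.313) ≈ -0.427.
|E_p| < 1: demand is inelastic.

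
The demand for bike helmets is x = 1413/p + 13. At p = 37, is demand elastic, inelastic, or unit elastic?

At p = 37, x = 51.1892.
dx/dp = −1413/p² = −1.0321.
Point elasticity E = (dx/dp)·(p/x) = -1.0321 × 37/51.1892 ≈ -0.746.
|E| ≈ 0.746 < 1, so demand is inelastic.

inelastic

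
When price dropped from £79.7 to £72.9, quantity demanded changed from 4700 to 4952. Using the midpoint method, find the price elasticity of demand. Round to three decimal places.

%ΔQ = (4952 − 4700)/[(4700 + 4952)/2] = 252/4826 ≈ 0.0522.
%ΔP = (72.9 − 79.7)/[(79.7 + 72.9)/2] = -6.8/76.3 ≈ -0.0891.
Arc elasticity E = %ΔQ/%ΔP ≈ 0.0522/-0.0891 ≈ -0.586.
|E| < 1: demand is inelastic over this range.

-0.586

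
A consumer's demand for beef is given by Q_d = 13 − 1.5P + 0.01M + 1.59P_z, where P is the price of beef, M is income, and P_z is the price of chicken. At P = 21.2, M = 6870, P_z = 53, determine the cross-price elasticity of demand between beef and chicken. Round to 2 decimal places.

At the given point, Q_d = 13 − 1.5(21.2) + 0.01(6870) + 1.59(53) = 13 − 31.8 + 68.7 + 84.27 = 134.17.
∂Q_d/∂P_z = +1.59, so E_xy = 1.59·(53/134.17) ≈ 0.63.
E_xy > 0: the goods are substitutes.

0.63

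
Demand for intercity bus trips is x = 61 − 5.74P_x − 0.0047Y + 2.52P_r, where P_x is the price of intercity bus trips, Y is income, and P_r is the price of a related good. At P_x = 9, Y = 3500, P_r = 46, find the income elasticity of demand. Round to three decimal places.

-0.151

Substituting, x = 61 − 5.74(9) − 0.0047(3500) + 2.52(46) = 61 − 51.66 − 16.45 + 115.92 = 108.81.
∂x/∂Y = −0.0047, so E_I = -0.0047·(3500/108.81) ≈ -0.151.
E_I < 0: inferior good.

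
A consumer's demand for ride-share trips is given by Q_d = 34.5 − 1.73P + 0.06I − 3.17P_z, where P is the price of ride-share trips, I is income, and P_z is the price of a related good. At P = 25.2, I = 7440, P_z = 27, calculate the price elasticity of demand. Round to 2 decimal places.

Substituting, Q_d = 34.5 − 1.73(25.2) + 0.06(7440) − 3.17(27) = 34.5 − 43.596 + 446.4 − 85.59 = 351.714.
∂Q_d/∂P = −1.73, so E_p = (−1.73)·(25.2/351.714) ≈ -0.12.
|E_p| < 1: demand is inelastic.

-0.12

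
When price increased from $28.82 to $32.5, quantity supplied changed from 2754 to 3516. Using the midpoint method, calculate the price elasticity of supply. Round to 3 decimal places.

2.025

%ΔQ = (3516 − 2754)/[(2754 + 3516)/2] = 762/3135 ≈ 0.2431.
%Δp = (32.5 − 28.82)/[(28.82 + 32.5)/2] = 3.68/30.66 ≈ 0.1200.
Arc elasticity E = %ΔQ/%Δp ≈ 0.2431/0.1200 ≈ 2.025.
|E| > 1: supply is elastic over this range.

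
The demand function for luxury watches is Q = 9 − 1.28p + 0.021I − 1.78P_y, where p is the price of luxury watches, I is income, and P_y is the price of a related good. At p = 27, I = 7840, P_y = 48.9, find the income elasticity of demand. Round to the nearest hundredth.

At the given point, Q = 9 − 1.28(27) + 0.021(7840) − 1.78(48.9) = 9 − 34.56 + 164.64 − 87.042 = 52.038.
∂Q/∂I = +0.021, so E_I = 0.021·(7840/52.038) ≈ 3.16.
E_I > 1: normal good (luxury).

3.16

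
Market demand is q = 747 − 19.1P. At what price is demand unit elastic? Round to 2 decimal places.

19.55

For linear demand q = a − bP, E = −bP/(a − bP). |E| = 1 ⇒ bP = a − bP ⇒ P = a/(2b).
P = 747/(2·19.1) ≈ 19.55.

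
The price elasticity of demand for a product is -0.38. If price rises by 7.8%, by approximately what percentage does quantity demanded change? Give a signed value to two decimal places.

-2.96

%ΔQ ≈ E × %ΔP = (-0.38) × (7.8%) ≈ -2.96%.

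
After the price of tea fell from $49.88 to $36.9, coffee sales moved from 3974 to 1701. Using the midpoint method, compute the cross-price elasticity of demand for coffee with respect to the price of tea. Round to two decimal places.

%ΔQ_x = (1701 − 3974)/[(3974+1701)/2] = -2273/2837.5 ≈ -0.8011.
%ΔP_y = (36.9 − 49.88)/[(49.88+36.9)/2] ≈ -0.2991.
E_xy = -0.8011/-0.2991 ≈ 2.68.
E_xy > 0, so coffee and tea are substitutes.

2.68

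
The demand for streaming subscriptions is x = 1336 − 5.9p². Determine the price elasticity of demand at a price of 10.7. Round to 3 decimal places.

-2.045

At p = 10.7, x = 660.509.
dx/dp = −2·5.9·p = −126.26.
Point elasticity E = (dx/dp)·(p/x) = -126.26 × 10.7/660.509 ≈ -2.045.
|E| > 1, so demand is elastic at this price.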